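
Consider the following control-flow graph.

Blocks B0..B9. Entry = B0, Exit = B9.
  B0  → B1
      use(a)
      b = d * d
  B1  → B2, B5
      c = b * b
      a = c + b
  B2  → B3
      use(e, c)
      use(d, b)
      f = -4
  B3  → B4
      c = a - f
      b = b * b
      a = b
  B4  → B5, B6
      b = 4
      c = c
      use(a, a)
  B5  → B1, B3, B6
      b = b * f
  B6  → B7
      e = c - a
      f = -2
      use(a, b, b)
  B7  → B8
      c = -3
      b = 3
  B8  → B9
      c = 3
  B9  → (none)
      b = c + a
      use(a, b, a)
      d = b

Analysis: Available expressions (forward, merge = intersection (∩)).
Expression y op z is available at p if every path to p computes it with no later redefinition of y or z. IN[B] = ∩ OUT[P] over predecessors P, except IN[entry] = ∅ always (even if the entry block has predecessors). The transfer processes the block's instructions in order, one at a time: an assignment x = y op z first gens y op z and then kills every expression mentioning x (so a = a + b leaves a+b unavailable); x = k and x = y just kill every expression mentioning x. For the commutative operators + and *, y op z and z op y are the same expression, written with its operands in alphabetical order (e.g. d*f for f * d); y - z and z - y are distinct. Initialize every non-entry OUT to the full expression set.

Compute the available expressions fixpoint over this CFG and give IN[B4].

Answer: {d*d}

Trace:
Per-block solution:
  B0:  IN={}  OUT={d*d}
  B1:  IN={d*d}  OUT={b*b, b+c, d*d}
  B2:  IN={b*b, b+c, d*d}  OUT={b*b, b+c, d*d}
  B3:  IN={d*d}  OUT={d*d}
  B4:  IN={d*d}  OUT={d*d}
  B5:  IN={d*d}  OUT={d*d}
  B6:  IN={d*d}  OUT={c-a, d*d}
  B7:  IN={c-a, d*d}  OUT={d*d}
  B8:  IN={d*d}  OUT={d*d}
  B9:  IN={d*d}  OUT={a+c}

Merge at B4: IN[B4] = OUT[B3] = {d*d}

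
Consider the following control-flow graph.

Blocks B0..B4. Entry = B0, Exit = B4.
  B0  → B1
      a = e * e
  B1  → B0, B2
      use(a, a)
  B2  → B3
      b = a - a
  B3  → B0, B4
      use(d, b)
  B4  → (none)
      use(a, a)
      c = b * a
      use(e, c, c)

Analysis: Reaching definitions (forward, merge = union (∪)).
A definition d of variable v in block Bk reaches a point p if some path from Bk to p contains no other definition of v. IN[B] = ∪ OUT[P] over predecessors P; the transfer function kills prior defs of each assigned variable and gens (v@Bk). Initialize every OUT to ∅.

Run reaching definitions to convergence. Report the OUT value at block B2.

Fixpoint table:
  B0:   IN={a@B0, b@B2}   OUT={a@B0, b@B2}
  B1:   IN={a@B0, b@B2}   OUT={a@B0, b@B2}
  B2:   IN={a@B0, b@B2}   OUT={a@B0, b@B2}
  B3:   IN={a@B0, b@B2}   OUT={a@B0, b@B2}
  B4:   IN={a@B0, b@B2}   OUT={a@B0, b@B2, c@B4}

Merge at B2: IN[B2] = OUT[B1] = {a@B0, b@B2}
Applying B2's transfer function to that IN value gives OUT[B2] (row B2 above).

Answer: {a@B0, b@B2}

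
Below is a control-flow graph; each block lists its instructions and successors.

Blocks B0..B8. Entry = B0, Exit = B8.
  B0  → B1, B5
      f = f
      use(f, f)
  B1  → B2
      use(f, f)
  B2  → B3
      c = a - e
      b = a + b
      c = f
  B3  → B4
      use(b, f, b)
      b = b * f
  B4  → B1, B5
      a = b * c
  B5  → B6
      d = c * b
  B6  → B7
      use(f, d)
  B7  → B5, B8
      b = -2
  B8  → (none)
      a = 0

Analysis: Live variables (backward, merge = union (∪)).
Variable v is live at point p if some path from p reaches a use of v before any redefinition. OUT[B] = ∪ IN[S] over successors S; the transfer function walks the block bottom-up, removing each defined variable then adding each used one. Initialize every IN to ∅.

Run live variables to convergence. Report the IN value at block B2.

Answer: {a, b, e, f}

Trace:
Fixpoint table:
  B0:   IN={a, b, c, e, f}   OUT={a, b, c, e, f}
  B1:   IN={a, b, e, f}   OUT={a, b, e, f}
  B2:   IN={a, b, e, f}   OUT={b, c, e, f}
  B3:   IN={b, c, e, f}   OUT={b, c, e, f}
  B4:   IN={b, c, e, f}   OUT={a, b, c, e, f}
  B5:   IN={b, c, f}   OUT={c, d, f}
  B6:   IN={c, d, f}   OUT={c, f}
  B7:   IN={c, f}   OUT={b, c, f}
  B8:   IN={}   OUT={}

Merge at B2: OUT[B2] = IN[B3] = {b, c, e, f}
Applying B2's transfer function to that OUT value gives IN[B2] (row B2 above).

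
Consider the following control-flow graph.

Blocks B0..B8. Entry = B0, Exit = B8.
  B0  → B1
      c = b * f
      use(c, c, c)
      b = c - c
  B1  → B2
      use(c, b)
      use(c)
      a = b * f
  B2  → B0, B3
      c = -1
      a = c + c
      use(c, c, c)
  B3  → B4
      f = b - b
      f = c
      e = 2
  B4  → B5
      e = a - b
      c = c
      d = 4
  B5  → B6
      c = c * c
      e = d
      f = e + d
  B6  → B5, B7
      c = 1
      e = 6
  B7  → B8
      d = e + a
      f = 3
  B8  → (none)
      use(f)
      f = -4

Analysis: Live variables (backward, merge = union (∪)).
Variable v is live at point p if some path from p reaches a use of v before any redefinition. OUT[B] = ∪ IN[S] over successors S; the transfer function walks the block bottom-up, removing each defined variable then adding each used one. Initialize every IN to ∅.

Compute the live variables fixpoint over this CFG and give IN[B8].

Per-block solution:
  B0: | IN={b, f} | OUT={b, c, f}
  B1: | IN={b, c, f} | OUT={b, f}
  B2: | IN={b, f} | OUT={a, b, c, f}
  B3: | IN={a, b, c} | OUT={a, b, c}
  B4: | IN={a, b, c} | OUT={a, c, d}
  B5: | IN={a, c, d} | OUT={a, d}
  B6: | IN={a, d} | OUT={a, c, d, e}
  B7: | IN={a, e} | OUT={f}
  B8: | IN={f} | OUT={}

B8 is the boundary node: OUT[B8] = {}
Applying B8's transfer function to that OUT value gives IN[B8] (row B8 above).

Answer: {f}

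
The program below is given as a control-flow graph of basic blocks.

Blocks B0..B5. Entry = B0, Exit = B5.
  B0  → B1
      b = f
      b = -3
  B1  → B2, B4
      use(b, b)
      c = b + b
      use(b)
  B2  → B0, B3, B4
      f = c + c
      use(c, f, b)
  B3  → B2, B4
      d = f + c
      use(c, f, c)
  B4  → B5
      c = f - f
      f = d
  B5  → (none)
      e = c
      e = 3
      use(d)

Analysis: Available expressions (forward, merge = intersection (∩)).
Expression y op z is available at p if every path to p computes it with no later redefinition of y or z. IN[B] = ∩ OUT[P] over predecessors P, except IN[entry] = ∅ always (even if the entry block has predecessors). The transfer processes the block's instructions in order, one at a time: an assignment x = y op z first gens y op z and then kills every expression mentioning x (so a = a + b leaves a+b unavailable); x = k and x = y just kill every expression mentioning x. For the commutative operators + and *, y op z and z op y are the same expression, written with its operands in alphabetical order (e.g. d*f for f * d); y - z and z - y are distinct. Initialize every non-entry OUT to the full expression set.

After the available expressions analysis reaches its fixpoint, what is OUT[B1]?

Answer: {b+b}

Derivation:
Fixpoint table:
  B0: | IN={} | OUT={}
  B1: | IN={} | OUT={b+b}
  B2: | IN={b+b} | OUT={b+b, c+c}
  B3: | IN={b+b, c+c} | OUT={b+b, c+c, c+f}
  B4: | IN={b+b} | OUT={b+b}
  B5: | IN={b+b} | OUT={b+b}

Merge at B1: IN[B1] = OUT[B0] = {}
Applying B1's transfer function to that IN value gives OUT[B1] (row B1 above).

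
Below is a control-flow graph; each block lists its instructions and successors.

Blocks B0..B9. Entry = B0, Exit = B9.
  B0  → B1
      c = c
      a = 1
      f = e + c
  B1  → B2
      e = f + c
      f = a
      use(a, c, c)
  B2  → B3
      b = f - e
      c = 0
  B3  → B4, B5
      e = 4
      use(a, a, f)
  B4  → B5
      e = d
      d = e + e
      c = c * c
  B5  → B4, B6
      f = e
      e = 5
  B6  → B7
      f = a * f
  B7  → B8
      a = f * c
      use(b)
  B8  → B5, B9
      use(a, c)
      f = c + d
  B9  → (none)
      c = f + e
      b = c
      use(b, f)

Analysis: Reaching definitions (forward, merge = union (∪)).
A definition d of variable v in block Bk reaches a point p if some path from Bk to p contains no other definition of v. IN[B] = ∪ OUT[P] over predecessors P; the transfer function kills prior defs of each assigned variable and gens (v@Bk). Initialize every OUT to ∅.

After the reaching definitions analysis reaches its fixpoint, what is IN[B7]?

Converged values:
  B0:  IN={}  OUT={a@B0, c@B0, f@B0}
  B1:  IN={a@B0, c@B0, f@B0}  OUT={a@B0, c@B0, e@B1, f@B1}
  B2:  IN={a@B0, c@B0, e@B1, f@B1}  OUT={a@B0, b@B2, c@B2, e@B1, f@B1}
  B3:  IN={a@B0, b@B2, c@B2, e@B1, f@B1}  OUT={a@B0, b@B2, c@B2, e@B3, f@B1}
  B4:  IN={a@B0, a@B7, b@B2, c@B2, c@B4, d@B4, e@B3, e@B5, f@B1, f@B5}  OUT={a@B0, a@B7, b@B2, c@B4, d@B4, e@B4, f@B1, f@B5}
  B5:  IN={a@B0, a@B7, b@B2, c@B2, c@B4, d@B4, e@B3, e@B4, e@B5, f@B1, f@B5, f@B8}  OUT={a@B0, a@B7, b@B2, c@B2, c@B4, d@B4, e@B5, f@B5}
  B6:  IN={a@B0, a@B7, b@B2, c@B2, c@B4, d@B4, e@B5, f@B5}  OUT={a@B0, a@B7, b@B2, c@B2, c@B4, d@B4, e@B5, f@B6}
  B7:  IN={a@B0, a@B7, b@B2, c@B2, c@B4, d@B4, e@B5, f@B6}  OUT={a@B7, b@B2, c@B2, c@B4, d@B4, e@B5, f@B6}
  B8:  IN={a@B7, b@B2, c@B2, c@B4, d@B4, e@B5, f@B6}  OUT={a@B7, b@B2, c@B2, c@B4, d@B4, e@B5, f@B8}
  B9:  IN={a@B7, b@B2, c@B2, c@B4, d@B4, e@B5, f@B8}  OUT={a@B7, b@B9, c@B9, d@B4, e@B5, f@B8}

Merge at B7: IN[B7] = OUT[B6] = {a@B0, a@B7, b@B2, c@B2, c@B4, d@B4, e@B5, f@B6}

Answer: {a@B0, a@B7, b@B2, c@B2, c@B4, d@B4, e@B5, f@B6}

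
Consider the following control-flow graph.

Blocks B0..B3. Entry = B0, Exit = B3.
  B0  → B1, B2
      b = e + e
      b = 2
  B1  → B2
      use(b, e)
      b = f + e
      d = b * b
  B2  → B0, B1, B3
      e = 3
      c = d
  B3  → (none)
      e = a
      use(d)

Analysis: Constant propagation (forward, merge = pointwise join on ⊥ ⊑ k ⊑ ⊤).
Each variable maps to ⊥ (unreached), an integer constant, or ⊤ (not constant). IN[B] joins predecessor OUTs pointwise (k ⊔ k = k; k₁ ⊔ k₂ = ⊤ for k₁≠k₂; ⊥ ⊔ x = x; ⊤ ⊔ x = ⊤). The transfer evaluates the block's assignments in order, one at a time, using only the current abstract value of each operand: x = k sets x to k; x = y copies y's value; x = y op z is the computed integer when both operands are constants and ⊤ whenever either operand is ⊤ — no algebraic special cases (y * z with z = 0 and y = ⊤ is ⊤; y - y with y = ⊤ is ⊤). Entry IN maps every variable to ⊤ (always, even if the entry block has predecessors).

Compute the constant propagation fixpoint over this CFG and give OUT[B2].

Per-block solution:
  B0:  IN=(all ⊤)  OUT={b:2; rest ⊤}
  B1:  IN=(all ⊤)  OUT=(all ⊤)
  B2:  IN=(all ⊤)  OUT={e:3; rest ⊤}
  B3:  IN={e:3; rest ⊤}  OUT=(all ⊤)

Merge at B2: IN[B2] = OUT[B0] ⊔ OUT[B1] = {a: ⊤, b: ⊤, c: ⊤, d: ⊤, e: ⊤, f: ⊤}
Applying B2's transfer function to that IN value gives OUT[B2] (row B2 above).

Answer: {a: ⊤, b: ⊤, c: ⊤, d: ⊤, e: 3, f: ⊤}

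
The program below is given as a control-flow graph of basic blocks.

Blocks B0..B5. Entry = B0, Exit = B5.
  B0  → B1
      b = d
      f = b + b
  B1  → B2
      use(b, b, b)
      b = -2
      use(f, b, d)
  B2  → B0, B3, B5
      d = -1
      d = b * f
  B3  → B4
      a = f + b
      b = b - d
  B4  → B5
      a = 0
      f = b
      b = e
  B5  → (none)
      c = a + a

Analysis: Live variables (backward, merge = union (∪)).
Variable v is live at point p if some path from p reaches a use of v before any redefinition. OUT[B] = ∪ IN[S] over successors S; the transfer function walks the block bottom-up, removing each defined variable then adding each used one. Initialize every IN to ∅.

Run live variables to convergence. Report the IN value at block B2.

Per-block solution:
  B0:  IN={a, d, e}  OUT={a, b, d, e, f}
  B1:  IN={a, b, d, e, f}  OUT={a, b, e, f}
  B2:  IN={a, b, e, f}  OUT={a, b, d, e, f}
  B3:  IN={b, d, e, f}  OUT={b, e}
  B4:  IN={b, e}  OUT={a}
  B5:  IN={a}  OUT={}

Merge at B2: OUT[B2] = IN[B0] ⊔ IN[B3] ⊔ IN[B5] = {a, b, d, e, f}
Applying B2's transfer function to that OUT value gives IN[B2] (row B2 above).

Answer: {a, b, e, f}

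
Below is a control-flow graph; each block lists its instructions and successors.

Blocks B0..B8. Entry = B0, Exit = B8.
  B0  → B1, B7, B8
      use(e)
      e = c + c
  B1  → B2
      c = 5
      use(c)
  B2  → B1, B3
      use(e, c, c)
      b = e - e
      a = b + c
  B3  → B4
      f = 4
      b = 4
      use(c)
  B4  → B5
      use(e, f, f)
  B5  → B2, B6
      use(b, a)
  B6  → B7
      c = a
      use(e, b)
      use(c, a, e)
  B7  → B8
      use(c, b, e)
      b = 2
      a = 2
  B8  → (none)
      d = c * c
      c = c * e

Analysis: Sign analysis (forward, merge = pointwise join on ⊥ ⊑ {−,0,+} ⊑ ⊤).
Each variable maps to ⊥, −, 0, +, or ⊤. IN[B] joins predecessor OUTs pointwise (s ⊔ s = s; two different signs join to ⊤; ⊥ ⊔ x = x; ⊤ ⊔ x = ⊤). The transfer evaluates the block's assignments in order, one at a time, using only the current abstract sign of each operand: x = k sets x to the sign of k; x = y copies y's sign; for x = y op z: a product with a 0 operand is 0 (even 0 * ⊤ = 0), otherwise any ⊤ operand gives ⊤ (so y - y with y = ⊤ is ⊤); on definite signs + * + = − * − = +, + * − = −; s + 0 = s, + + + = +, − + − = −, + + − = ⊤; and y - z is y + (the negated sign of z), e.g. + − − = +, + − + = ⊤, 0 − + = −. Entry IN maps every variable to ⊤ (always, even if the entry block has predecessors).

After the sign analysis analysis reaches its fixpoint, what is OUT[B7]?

Answer: {a: +, b: +, c: ⊤, d: ⊤, e: ⊤, f: ⊤}

Derivation:
Per-block solution:
  B0: | IN=(all ⊤) | OUT=(all ⊤)
  B1: | IN=(all ⊤) | OUT={c:+; rest ⊤}
  B2: | IN={c:+; rest ⊤} | OUT={c:+; rest ⊤}
  B3: | IN={c:+; rest ⊤} | OUT={b:+, c:+, f:+; rest ⊤}
  B4: | IN={b:+, c:+, f:+; rest ⊤} | OUT={b:+, c:+, f:+; rest ⊤}
  B5: | IN={b:+, c:+, f:+; rest ⊤} | OUT={b:+, c:+, f:+; rest ⊤}
  B6: | IN={b:+, c:+, f:+; rest ⊤} | OUT={b:+, f:+; rest ⊤}
  B7: | IN=(all ⊤) | OUT={a:+, b:+; rest ⊤}
  B8: | IN=(all ⊤) | OUT=(all ⊤)

Merge at B7: IN[B7] = OUT[B0] ⊔ OUT[B6] = {a: ⊤, b: ⊤, c: ⊤, d: ⊤, e: ⊤, f: ⊤}
Applying B7's transfer function to that IN value gives OUT[B7] (row B7 above).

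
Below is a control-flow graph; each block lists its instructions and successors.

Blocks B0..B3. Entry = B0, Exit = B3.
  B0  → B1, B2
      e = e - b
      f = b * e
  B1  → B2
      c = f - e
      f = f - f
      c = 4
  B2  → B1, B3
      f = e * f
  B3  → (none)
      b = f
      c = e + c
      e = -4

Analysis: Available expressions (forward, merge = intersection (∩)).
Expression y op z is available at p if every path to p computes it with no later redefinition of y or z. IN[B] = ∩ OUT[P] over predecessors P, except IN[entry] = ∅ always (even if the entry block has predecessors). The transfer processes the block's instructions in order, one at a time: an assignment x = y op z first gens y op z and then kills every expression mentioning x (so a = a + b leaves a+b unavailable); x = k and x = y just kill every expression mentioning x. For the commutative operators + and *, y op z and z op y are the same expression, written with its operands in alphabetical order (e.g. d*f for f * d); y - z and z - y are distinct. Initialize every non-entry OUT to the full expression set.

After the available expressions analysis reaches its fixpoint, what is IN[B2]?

Converged values:
  B0: | IN={} | OUT={b*e}
  B1: | IN={b*e} | OUT={b*e}
  B2: | IN={b*e} | OUT={b*e}
  B3: | IN={b*e} | OUT={}

Merge at B2: IN[B2] = OUT[B0] ∩ OUT[B1] = {b*e}

Answer: {b*e}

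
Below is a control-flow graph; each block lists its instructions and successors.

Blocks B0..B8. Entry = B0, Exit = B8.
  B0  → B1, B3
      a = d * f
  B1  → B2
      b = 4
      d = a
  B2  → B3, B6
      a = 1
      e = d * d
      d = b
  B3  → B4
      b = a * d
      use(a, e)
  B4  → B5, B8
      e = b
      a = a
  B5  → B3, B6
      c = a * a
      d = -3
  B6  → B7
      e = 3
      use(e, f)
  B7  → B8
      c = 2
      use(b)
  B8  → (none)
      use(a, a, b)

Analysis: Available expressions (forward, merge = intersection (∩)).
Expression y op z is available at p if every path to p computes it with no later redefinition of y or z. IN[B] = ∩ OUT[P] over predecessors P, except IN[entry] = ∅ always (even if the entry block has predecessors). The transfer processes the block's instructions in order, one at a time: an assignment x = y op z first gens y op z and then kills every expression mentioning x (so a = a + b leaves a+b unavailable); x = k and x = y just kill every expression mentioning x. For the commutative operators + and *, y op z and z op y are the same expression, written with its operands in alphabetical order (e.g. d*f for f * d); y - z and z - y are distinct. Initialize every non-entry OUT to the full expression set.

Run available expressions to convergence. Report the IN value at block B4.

Converged values:
  B0:  IN={}  OUT={d*f}
  B1:  IN={d*f}  OUT={}
  B2:  IN={}  OUT={}
  B3:  IN={}  OUT={a*d}
  B4:  IN={a*d}  OUT={}
  B5:  IN={}  OUT={a*a}
  B6:  IN={}  OUT={}
  B7:  IN={}  OUT={}
  B8:  IN={}  OUT={}

Merge at B4: IN[B4] = OUT[B3] = {a*d}

Answer: {a*d}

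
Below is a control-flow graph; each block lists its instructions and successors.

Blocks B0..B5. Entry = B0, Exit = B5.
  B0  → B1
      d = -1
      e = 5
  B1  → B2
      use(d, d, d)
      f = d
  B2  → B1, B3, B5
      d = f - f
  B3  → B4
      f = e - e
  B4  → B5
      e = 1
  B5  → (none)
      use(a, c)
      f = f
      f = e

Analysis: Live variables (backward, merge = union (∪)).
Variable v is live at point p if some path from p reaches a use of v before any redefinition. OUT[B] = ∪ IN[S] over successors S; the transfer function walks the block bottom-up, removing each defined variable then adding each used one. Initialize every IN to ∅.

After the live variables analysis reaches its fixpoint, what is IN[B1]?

Converged values:
  B0: | IN={a, c} | OUT={a, c, d, e}
  B1: | IN={a, c, d, e} | OUT={a, c, e, f}
  B2: | IN={a, c, e, f} | OUT={a, c, d, e, f}
  B3: | IN={a, c, e} | OUT={a, c, f}
  B4: | IN={a, c, f} | OUT={a, c, e, f}
  B5: | IN={a, c, e, f} | OUT={}

Merge at B1: OUT[B1] = IN[B2] = {a, c, e, f}
Applying B1's transfer function to that OUT value gives IN[B1] (row B1 above).

Answer: {a, c, d, e}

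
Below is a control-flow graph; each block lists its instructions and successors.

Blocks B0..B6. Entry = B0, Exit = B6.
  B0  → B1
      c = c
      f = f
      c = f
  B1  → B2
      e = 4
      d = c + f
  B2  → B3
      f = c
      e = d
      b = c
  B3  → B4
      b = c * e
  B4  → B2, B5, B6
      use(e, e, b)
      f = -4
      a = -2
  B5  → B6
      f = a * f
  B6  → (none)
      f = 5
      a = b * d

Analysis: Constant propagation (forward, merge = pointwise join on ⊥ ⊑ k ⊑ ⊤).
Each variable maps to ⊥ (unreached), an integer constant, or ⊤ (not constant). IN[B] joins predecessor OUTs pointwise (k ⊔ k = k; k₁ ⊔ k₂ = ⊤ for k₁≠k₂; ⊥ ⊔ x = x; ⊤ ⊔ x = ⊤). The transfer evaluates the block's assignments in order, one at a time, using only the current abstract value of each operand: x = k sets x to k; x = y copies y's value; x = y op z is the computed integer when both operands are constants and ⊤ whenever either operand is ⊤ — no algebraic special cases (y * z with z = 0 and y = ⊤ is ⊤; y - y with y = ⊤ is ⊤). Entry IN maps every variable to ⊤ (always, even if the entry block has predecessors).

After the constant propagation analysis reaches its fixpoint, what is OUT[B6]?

Fixpoint table:
  B0:  IN=(all ⊤)  OUT=(all ⊤)
  B1:  IN=(all ⊤)  OUT={e:4; rest ⊤}
  B2:  IN=(all ⊤)  OUT=(all ⊤)
  B3:  IN=(all ⊤)  OUT=(all ⊤)
  B4:  IN=(all ⊤)  OUT={a:-2, f:-4; rest ⊤}
  B5:  IN={a:-2, f:-4; rest ⊤}  OUT={a:-2, f:8; rest ⊤}
  B6:  IN={a:-2; rest ⊤}  OUT={f:5; rest ⊤}

Merge at B6: IN[B6] = OUT[B4] ⊔ OUT[B5] = {a: -2, b: ⊤, c: ⊤, d: ⊤, e: ⊤, f: ⊤}
Applying B6's transfer function to that IN value gives OUT[B6] (row B6 above).

Answer: {a: ⊤, b: ⊤, c: ⊤, d: ⊤, e: ⊤, f: 5}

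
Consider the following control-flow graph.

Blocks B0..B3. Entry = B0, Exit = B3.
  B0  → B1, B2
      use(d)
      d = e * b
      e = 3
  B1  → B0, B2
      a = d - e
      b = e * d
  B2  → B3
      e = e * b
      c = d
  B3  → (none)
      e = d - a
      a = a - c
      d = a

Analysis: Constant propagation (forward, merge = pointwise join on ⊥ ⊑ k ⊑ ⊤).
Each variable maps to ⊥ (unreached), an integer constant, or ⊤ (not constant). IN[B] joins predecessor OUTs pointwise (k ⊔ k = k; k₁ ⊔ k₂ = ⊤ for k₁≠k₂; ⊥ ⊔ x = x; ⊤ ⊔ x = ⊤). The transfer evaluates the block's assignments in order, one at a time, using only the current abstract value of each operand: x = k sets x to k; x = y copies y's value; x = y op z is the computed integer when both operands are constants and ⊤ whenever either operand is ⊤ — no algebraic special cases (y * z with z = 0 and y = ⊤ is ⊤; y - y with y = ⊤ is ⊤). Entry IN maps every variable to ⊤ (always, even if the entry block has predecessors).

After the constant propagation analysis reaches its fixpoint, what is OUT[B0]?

Converged values:
  B0: | IN=(all ⊤) | OUT={e:3; rest ⊤}
  B1: | IN={e:3; rest ⊤} | OUT={e:3; rest ⊤}
  B2: | IN={e:3; rest ⊤} | OUT=(all ⊤)
  B3: | IN=(all ⊤) | OUT=(all ⊤)

Merge at B0 (entry node, so the boundary value (all ⊤) is joined with the incoming edge(s)): IN[B0] = (all ⊤) ⊔ OUT[B1] = {a: ⊤, b: ⊤, c: ⊤, d: ⊤, e: ⊤, f: ⊤}
Applying B0's transfer function to that IN value gives OUT[B0] (row B0 above).

Answer: {a: ⊤, b: ⊤, c: ⊤, d: ⊤, e: 3, f: ⊤}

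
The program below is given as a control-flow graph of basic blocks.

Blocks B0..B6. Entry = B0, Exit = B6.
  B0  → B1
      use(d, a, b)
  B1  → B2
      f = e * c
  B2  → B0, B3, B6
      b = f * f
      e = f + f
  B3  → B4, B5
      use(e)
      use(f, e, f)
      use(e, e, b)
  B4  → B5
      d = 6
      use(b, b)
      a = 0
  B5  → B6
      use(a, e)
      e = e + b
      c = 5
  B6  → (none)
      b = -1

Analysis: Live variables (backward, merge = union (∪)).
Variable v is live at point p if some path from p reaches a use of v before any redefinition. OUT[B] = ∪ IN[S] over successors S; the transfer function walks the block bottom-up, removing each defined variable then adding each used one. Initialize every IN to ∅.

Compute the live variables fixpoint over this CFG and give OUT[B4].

Answer: {a, b, e}

Working:
Fixpoint table:
  B0:   IN={a, b, c, d, e}   OUT={a, c, d, e}
  B1:   IN={a, c, d, e}   OUT={a, c, d, f}
  B2:   IN={a, c, d, f}   OUT={a, b, c, d, e, f}
  B3:   IN={a, b, e, f}   OUT={a, b, e}
  B4:   IN={b, e}   OUT={a, b, e}
  B5:   IN={a, b, e}   OUT={}
  B6:   IN={}   OUT={}

Merge at B4: OUT[B4] = IN[B5] = {a, b, e}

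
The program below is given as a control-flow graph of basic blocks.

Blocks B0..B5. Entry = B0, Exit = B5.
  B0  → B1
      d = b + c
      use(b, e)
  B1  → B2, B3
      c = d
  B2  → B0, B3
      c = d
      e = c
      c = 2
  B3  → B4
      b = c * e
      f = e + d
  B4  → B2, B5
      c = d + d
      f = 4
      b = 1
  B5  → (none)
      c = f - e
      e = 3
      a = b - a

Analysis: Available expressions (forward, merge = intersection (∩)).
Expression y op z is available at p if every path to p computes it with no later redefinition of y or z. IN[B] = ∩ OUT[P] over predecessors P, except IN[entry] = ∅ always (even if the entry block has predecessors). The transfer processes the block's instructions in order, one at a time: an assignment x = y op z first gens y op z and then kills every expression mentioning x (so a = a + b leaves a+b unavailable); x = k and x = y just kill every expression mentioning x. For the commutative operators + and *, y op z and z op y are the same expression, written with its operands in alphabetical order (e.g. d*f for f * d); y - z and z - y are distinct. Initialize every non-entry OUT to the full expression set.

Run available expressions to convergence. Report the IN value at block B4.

Answer: {c*e, d+e}

Working:
Per-block solution:
  B0: | IN={} | OUT={b+c}
  B1: | IN={b+c} | OUT={}
  B2: | IN={} | OUT={}
  B3: | IN={} | OUT={c*e, d+e}
  B4: | IN={c*e, d+e} | OUT={d+d, d+e}
  B5: | IN={d+d, d+e} | OUT={d+d}

Merge at B4: IN[B4] = OUT[B3] = {c*e, d+e}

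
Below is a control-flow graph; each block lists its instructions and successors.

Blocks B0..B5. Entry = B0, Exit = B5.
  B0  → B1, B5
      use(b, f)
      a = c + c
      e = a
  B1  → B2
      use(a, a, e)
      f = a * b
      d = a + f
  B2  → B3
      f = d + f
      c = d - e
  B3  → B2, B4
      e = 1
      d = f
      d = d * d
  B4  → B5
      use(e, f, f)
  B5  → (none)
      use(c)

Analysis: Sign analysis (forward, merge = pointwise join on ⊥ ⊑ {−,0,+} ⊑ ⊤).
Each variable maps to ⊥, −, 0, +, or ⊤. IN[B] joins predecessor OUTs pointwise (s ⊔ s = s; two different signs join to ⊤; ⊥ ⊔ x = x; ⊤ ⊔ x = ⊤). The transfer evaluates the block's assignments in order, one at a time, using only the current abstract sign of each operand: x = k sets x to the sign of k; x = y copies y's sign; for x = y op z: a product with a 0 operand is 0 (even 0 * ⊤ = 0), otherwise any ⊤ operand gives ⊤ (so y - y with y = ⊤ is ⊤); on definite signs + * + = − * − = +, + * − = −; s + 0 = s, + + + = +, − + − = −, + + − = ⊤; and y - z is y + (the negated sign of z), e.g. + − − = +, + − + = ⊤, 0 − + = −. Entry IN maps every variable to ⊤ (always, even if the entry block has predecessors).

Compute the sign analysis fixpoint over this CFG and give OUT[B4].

Answer: {a: ⊤, b: ⊤, c: ⊤, d: ⊤, e: +, f: ⊤}

Derivation:
Fixpoint table:
  B0:  IN=(all ⊤)  OUT=(all ⊤)
  B1:  IN=(all ⊤)  OUT=(all ⊤)
  B2:  IN=(all ⊤)  OUT=(all ⊤)
  B3:  IN=(all ⊤)  OUT={e:+; rest ⊤}
  B4:  IN={e:+; rest ⊤}  OUT={e:+; rest ⊤}
  B5:  IN=(all ⊤)  OUT=(all ⊤)

Merge at B4: IN[B4] = OUT[B3] = {a: ⊤, b: ⊤, c: ⊤, d: ⊤, e: +, f: ⊤}
Applying B4's transfer function to that IN value gives OUT[B4] (row B4 above).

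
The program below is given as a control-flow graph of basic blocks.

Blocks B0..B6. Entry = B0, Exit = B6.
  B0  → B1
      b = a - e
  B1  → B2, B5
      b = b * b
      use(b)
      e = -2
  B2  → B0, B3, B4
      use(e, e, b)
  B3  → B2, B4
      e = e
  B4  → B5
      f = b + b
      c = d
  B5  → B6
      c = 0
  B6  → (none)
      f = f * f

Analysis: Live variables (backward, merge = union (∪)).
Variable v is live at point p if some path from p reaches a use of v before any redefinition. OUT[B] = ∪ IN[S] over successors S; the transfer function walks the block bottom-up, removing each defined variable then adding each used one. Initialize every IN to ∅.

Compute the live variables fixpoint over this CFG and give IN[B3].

Per-block solution:
  B0:   IN={a, d, e, f}   OUT={a, b, d, f}
  B1:   IN={a, b, d, f}   OUT={a, b, d, e, f}
  B2:   IN={a, b, d, e, f}   OUT={a, b, d, e, f}
  B3:   IN={a, b, d, e, f}   OUT={a, b, d, e, f}
  B4:   IN={b, d}   OUT={f}
  B5:   IN={f}   OUT={f}
  B6:   IN={f}   OUT={}

Merge at B3: OUT[B3] = IN[B2] ⊔ IN[B4] = {a, b, d, e, f}
Applying B3's transfer function to that OUT value gives IN[B3] (row B3 above).

Answer: {a, b, d, e, f}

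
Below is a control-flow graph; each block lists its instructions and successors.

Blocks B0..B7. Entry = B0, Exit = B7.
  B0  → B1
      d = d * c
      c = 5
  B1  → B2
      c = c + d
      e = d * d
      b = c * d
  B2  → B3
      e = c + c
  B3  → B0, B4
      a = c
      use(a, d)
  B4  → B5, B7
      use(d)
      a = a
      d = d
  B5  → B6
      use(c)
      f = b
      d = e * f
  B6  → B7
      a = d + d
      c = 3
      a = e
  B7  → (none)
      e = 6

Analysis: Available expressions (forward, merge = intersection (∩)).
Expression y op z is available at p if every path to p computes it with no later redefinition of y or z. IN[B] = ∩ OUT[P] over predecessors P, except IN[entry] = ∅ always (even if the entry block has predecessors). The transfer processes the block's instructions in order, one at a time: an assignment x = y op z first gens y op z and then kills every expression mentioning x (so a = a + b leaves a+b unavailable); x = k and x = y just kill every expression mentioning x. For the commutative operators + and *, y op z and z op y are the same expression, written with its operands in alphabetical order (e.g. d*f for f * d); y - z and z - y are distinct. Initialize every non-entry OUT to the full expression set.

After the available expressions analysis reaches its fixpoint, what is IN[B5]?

Answer: {c+c}

Derivation:
Converged values:
  B0:  IN={}  OUT={}
  B1:  IN={}  OUT={c*d, d*d}
  B2:  IN={c*d, d*d}  OUT={c*d, c+c, d*d}
  B3:  IN={c*d, c+c, d*d}  OUT={c*d, c+c, d*d}
  B4:  IN={c*d, c+c, d*d}  OUT={c+c}
  B5:  IN={c+c}  OUT={c+c, e*f}
  B6:  IN={c+c, e*f}  OUT={d+d, e*f}
  B7:  IN={}  OUT={}

Merge at B5: IN[B5] = OUT[B4] = {c+c}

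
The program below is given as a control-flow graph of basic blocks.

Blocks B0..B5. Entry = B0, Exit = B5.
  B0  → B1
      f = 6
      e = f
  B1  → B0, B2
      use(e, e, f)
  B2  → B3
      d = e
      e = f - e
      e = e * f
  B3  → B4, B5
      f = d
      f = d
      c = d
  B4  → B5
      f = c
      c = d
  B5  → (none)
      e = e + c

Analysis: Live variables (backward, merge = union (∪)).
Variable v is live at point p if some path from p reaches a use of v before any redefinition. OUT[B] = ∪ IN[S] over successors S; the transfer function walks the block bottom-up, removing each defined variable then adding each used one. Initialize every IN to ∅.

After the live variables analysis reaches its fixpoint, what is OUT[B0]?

Answer: {e, f}

Working:
Converged values:
  B0: | IN={} | OUT={e, f}
  B1: | IN={e, f} | OUT={e, f}
  B2: | IN={e, f} | OUT={d, e}
  B3: | IN={d, e} | OUT={c, d, e}
  B4: | IN={c, d, e} | OUT={c, e}
  B5: | IN={c, e} | OUT={}

Merge at B0: OUT[B0] = IN[B1] = {e, f}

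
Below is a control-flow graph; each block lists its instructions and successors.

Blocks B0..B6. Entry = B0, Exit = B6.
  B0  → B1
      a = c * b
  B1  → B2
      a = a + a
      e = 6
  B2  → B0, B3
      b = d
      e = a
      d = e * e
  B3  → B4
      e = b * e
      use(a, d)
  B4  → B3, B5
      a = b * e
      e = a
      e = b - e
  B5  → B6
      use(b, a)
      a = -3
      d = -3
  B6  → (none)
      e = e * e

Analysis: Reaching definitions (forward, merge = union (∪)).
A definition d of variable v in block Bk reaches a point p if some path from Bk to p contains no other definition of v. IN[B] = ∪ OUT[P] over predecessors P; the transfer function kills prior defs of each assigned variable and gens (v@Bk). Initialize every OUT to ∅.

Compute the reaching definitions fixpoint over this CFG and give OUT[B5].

Answer: {a@B5, b@B2, d@B5, e@B4}

Working:
Fixpoint table:
  B0:  IN={a@B1, b@B2, d@B2, e@B2}  OUT={a@B0, b@B2, d@B2, e@B2}
  B1:  IN={a@B0, b@B2, d@B2, e@B2}  OUT={a@B1, b@B2, d@B2, e@B1}
  B2:  IN={a@B1, b@B2, d@B2, e@B1}  OUT={a@B1, b@B2, d@B2, e@B2}
  B3:  IN={a@B1, a@B4, b@B2, d@B2, e@B2, e@B4}  OUT={a@B1, a@B4, b@B2, d@B2, e@B3}
  B4:  IN={a@B1, a@B4, b@B2, d@B2, e@B3}  OUT={a@B4, b@B2, d@B2, e@B4}
  B5:  IN={a@B4, b@B2, d@B2, e@B4}  OUT={a@B5, b@B2, d@B5, e@B4}
  B6:  IN={a@B5, b@B2, d@B5, e@B4}  OUT={a@B5, b@B2, d@B5, e@B6}

Merge at B5: IN[B5] = OUT[B4] = {a@B4, b@B2, d@B2, e@B4}
Applying B5's transfer function to that IN value gives OUT[B5] (row B5 above).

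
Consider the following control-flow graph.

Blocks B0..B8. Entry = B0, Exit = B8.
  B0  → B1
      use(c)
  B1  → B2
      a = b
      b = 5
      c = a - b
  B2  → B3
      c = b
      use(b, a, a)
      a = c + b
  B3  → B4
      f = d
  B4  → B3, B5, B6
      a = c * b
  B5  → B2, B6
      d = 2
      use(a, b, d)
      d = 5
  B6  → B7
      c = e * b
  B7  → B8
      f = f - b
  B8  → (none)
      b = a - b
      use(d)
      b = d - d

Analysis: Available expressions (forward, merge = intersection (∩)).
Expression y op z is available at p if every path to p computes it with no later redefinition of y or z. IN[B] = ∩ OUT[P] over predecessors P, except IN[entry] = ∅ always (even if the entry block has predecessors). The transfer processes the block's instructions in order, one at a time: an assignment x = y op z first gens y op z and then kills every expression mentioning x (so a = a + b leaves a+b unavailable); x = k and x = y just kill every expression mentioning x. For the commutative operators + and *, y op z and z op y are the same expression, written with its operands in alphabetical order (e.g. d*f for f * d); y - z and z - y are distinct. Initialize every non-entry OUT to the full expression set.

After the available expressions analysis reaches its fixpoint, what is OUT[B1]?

Fixpoint table:
  B0: | IN={} | OUT={}
  B1: | IN={} | OUT={a-b}
  B2: | IN={} | OUT={b+c}
  B3: | IN={b+c} | OUT={b+c}
  B4: | IN={b+c} | OUT={b*c, b+c}
  B5: | IN={b*c, b+c} | OUT={b*c, b+c}
  B6: | IN={b*c, b+c} | OUT={b*e}
  B7: | IN={b*e} | OUT={b*e}
  B8: | IN={b*e} | OUT={d-d}

Merge at B1: IN[B1] = OUT[B0] = {}
Applying B1's transfer function to that IN value gives OUT[B1] (row B1 above).

Answer: {a-b}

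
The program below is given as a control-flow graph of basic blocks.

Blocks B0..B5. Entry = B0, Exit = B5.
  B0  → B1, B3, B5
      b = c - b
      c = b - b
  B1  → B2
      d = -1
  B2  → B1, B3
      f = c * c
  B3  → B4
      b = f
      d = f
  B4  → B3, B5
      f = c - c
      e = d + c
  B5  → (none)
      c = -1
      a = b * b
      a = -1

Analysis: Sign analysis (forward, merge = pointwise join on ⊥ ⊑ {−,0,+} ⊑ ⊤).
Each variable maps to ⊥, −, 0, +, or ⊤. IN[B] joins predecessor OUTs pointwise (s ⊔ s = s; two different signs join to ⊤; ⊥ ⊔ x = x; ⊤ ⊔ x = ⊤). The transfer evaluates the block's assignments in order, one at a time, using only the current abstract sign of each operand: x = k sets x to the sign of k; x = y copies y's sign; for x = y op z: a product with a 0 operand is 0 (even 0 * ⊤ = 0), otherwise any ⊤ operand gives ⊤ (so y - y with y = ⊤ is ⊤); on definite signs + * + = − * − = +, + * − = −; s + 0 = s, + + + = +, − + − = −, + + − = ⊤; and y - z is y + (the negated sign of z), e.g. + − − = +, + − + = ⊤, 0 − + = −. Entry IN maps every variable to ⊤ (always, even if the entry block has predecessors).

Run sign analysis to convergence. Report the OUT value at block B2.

Answer: {a: ⊤, b: ⊤, c: ⊤, d: -, e: ⊤, f: ⊤}

Working:
Per-block solution:
  B0: | IN=(all ⊤) | OUT=(all ⊤)
  B1: | IN=(all ⊤) | OUT={d:-; rest ⊤}
  B2: | IN={d:-; rest ⊤} | OUT={d:-; rest ⊤}
  B3: | IN=(all ⊤) | OUT=(all ⊤)
  B4: | IN=(all ⊤) | OUT=(all ⊤)
  B5: | IN=(all ⊤) | OUT={a:-, c:-; rest ⊤}

Merge at B2: IN[B2] = OUT[B1] = {a: ⊤, b: ⊤, c: ⊤, d: -, e: ⊤, f: ⊤}
Applying B2's transfer function to that IN value gives OUT[B2] (row B2 above).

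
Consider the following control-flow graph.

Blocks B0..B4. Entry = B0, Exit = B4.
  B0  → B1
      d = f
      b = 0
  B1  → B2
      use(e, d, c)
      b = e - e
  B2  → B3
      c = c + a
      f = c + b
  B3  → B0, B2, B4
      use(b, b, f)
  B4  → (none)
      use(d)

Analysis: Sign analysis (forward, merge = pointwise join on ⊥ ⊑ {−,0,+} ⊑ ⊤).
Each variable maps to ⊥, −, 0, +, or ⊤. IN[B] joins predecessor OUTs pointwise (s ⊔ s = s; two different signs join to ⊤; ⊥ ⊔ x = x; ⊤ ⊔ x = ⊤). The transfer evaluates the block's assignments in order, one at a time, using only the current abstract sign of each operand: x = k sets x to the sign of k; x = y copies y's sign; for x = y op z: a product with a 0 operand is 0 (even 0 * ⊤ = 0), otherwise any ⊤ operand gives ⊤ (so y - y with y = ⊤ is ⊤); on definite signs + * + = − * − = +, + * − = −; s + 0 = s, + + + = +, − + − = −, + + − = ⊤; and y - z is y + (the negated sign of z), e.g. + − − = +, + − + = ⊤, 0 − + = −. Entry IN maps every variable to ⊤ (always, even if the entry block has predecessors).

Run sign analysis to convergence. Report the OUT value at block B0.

Converged values:
  B0: | IN=(all ⊤) | OUT={b:0; rest ⊤}
  B1: | IN={b:0; rest ⊤} | OUT=(all ⊤)
  B2: | IN=(all ⊤) | OUT=(all ⊤)
  B3: | IN=(all ⊤) | OUT=(all ⊤)
  B4: | IN=(all ⊤) | OUT=(all ⊤)

Merge at B0 (entry node, so the boundary value (all ⊤) is joined with the incoming edge(s)): IN[B0] = (all ⊤) ⊔ OUT[B3] = {a: ⊤, b: ⊤, c: ⊤, d: ⊤, e: ⊤, f: ⊤}
Applying B0's transfer function to that IN value gives OUT[B0] (row B0 above).

Answer: {a: ⊤, b: 0, c: ⊤, d: ⊤, e: ⊤, f: ⊤}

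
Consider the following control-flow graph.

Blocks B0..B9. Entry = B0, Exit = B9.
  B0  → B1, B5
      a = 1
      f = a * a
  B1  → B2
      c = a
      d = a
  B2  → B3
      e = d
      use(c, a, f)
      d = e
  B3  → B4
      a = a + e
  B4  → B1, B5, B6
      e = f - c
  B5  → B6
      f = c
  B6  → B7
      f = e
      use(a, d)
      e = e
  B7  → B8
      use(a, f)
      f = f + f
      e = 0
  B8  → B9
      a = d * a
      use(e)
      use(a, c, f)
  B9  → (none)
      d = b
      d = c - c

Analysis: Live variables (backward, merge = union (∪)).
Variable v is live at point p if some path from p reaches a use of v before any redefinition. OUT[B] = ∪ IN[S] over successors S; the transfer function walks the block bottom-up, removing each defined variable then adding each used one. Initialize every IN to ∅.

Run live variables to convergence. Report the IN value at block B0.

Answer: {b, c, d, e}

Working:
Fixpoint table:
  B0:   IN={b, c, d, e}   OUT={a, b, c, d, e, f}
  B1:   IN={a, b, f}   OUT={a, b, c, d, f}
  B2:   IN={a, b, c, d, f}   OUT={a, b, c, d, e, f}
  B3:   IN={a, b, c, d, e, f}   OUT={a, b, c, d, f}
  B4:   IN={a, b, c, d, f}   OUT={a, b, c, d, e, f}
  B5:   IN={a, b, c, d, e}   OUT={a, b, c, d, e}
  B6:   IN={a, b, c, d, e}   OUT={a, b, c, d, f}
  B7:   IN={a, b, c, d, f}   OUT={a, b, c, d, e, f}
  B8:   IN={a, b, c, d, e, f}   OUT={b, c}
  B9:   IN={b, c}   OUT={}

Merge at B0: OUT[B0] = IN[B1] ⊔ IN[B5] = {a, b, c, d, e, f}
Applying B0's transfer function to that OUT value gives IN[B0] (row B0 above).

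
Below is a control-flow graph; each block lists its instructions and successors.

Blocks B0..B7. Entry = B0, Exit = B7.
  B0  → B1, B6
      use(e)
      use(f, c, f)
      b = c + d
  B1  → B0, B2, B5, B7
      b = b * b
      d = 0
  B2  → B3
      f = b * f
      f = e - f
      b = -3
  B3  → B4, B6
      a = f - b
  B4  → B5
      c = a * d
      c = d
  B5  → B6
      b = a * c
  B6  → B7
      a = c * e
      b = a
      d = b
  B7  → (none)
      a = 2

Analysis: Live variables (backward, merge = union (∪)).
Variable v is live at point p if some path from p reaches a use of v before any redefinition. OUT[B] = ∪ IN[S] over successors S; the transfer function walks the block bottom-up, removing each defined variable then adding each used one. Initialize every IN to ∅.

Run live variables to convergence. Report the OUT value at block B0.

Converged values:
  B0:  IN={a, c, d, e, f}  OUT={a, b, c, e, f}
  B1:  IN={a, b, c, e, f}  OUT={a, b, c, d, e, f}
  B2:  IN={b, c, d, e, f}  OUT={b, c, d, e, f}
  B3:  IN={b, c, d, e, f}  OUT={a, c, d, e}
  B4:  IN={a, d, e}  OUT={a, c, e}
  B5:  IN={a, c, e}  OUT={c, e}
  B6:  IN={c, e}  OUT={}
  B7:  IN={}  OUT={}

Merge at B0: OUT[B0] = IN[B1] ⊔ IN[B6] = {a, b, c, e, f}

Answer: {a, b, c, e, f}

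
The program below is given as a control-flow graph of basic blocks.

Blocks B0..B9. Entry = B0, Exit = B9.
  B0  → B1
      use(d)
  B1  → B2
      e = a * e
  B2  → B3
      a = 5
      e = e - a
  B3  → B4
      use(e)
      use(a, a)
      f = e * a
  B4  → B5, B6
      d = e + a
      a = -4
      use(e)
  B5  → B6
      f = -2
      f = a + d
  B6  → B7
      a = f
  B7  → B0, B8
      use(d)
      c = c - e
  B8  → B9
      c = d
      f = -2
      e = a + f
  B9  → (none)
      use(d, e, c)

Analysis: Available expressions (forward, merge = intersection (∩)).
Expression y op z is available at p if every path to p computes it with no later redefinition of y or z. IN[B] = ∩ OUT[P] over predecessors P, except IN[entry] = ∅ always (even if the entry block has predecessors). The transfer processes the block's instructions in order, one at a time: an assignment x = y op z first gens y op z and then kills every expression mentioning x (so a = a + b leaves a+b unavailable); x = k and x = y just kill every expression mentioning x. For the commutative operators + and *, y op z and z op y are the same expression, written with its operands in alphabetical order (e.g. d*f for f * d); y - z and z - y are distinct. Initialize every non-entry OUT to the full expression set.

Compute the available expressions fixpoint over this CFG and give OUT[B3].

Answer: {a*e}

Working:
Converged values:
  B0:  IN={}  OUT={}
  B1:  IN={}  OUT={}
  B2:  IN={}  OUT={}
  B3:  IN={}  OUT={a*e}
  B4:  IN={a*e}  OUT={}
  B5:  IN={}  OUT={a+d}
  B6:  IN={}  OUT={}
  B7:  IN={}  OUT={}
  B8:  IN={}  OUT={a+f}
  B9:  IN={a+f}  OUT={a+f}

Merge at B3: IN[B3] = OUT[B2] = {}
Applying B3's transfer function to that IN value gives OUT[B3] (row B3 above).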